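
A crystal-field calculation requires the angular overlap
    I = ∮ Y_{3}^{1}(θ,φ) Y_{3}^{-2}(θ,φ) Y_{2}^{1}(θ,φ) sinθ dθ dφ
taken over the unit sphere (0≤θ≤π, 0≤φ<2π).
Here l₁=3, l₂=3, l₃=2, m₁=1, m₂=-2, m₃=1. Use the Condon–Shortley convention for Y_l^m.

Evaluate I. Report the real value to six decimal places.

m-sum 0 ✓  L=8 even ✓  0≤2≤6 ✓
Π(2lᵢ+1) = 7×7×5 = 245
triangle coeff Δ(3,3,2) = 1/3780
Σ_t [1,3]: t=1:−1/24 t=2:+1/4 t=3:−1/24 = 1/6
(3j)²=4/105 [(3 3 2; 0 0 0)], sign=+1
Σ_t [0,1]: t=0:+1/48 t=1:−1/12 = -1/16
(3j)²=1/28 [(3 3 2; 1 -2 1)], sign=+1
⇒ 4πI² = 1/3
I = (+1)√(1/3/(4π)) = 0.16286750

0.162868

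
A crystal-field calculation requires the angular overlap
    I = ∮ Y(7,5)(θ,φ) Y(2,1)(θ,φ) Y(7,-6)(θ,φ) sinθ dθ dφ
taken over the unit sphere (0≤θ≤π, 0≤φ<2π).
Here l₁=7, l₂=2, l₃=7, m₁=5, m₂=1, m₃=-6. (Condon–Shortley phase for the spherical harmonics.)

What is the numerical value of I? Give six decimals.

0.196071

m-sum 0 ✓  L=16 even ✓  5≤7≤9 ✓
Π(2lᵢ+1) = 15×5×15 = 1125
triangle coeff Δ(7,2,7) = 1/185640
Σ_t [0,2]: t=0:+1/2419200 t=1:−1/518400 t=2:+1/2419200 = -1/907200
(3j)²=56/3315 [(7 2 7; 0 0 0)], sign=+1
Σ_t [1,2]: t=1:−1/79833600 t=2:+1/958003200 = -1/87091200
(3j)²=121/4760 [(7 2 7; 5 1 -6)], sign=+1
⇒ 4πI² = 1815/3757
I = (+1)√(1815/3757/(4π)) = 0.19607074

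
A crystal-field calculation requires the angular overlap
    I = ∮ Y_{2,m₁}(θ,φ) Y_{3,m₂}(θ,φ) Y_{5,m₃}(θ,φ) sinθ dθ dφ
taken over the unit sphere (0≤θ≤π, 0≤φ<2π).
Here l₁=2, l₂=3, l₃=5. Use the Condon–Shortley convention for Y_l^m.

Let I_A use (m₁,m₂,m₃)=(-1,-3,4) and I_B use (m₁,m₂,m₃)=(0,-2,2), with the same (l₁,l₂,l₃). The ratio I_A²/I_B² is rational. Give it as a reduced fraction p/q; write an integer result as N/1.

l's match ⇒ only the (l;m) 3-j factors differ between A and B.
A: triangle coeff Δ(2,3,5) = 1/2310; Σ_t [0,0]: t=0:+1/4320 = 1/4320; (3j)²=2/55 [(2 3 5; -1 -3 4)], sign=-1
B: triangle coeff Δ(2,3,5) = 1/2310; Σ_t [0,0]: t=0:+1/480 = 1/480; (3j)²=3/110 [(2 3 5; 0 -2 2)], sign=-1
I_A²/I_B² = (2/55)/(3/110) = 4/3

4/3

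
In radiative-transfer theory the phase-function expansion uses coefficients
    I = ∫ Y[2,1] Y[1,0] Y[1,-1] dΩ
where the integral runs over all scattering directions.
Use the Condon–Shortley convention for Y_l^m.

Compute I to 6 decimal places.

Checks pass: Σm=0; 4 even; l₃=1∈[1,3].
(2·2+1)(2·1+1)(2·1+1) = 45
Δ: 2! 2! 0! / 5! → 1/30
sum: t=1:−1/1 = -1/1
3j²(2 1 1; 0 0 0) = Δ·Π!·Σ² = 2/15  (sign +1)
sum: t=1:−1/2 = -1/2
3j²(2 1 1; 1 0 -1) = Δ·Π!·Σ² = 1/10  (sign -1)
combine: 4πI² = 45·2/15·1/10 = 3/5
take √, sign -1: I = -0.21850969

-0.218510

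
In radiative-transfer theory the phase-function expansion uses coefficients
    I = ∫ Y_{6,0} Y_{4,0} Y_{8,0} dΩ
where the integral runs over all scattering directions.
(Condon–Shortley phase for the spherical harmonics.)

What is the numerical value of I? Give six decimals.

0.137279

m-sum 0 ✓  L=18 even ✓  2≤8≤10 ✓
Π(2lᵢ+1) = 13×9×17 = 1989
triangle coeff Δ(6,4,8) = 1/23279256
Σ_t [0,2]: t=0:+1/1658880 t=1:−1/518400 t=2:+1/1658880 = -1/1382400
(3j)²=504/46189 [(6 4 8; 0 0 0)], sign=-1
(m-triple is (0,0,0) — same symbol as above.)
⇒ 4πI² = 2286144/9653501
I = (+1)√(2286144/9653501/(4π)) = 0.13727910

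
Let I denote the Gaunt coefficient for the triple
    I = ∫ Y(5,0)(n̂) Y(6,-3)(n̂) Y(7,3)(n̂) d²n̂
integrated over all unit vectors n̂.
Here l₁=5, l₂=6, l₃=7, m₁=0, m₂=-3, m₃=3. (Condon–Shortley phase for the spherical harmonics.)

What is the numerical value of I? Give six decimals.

Checks pass: Σm=0; 18 even; l₃=7∈[1,11].
(2·5+1)(2·6+1)(2·7+1) = 2145
Δ: 4! 6! 8! / 19! → 1/174594420
sum: t=0:+1/4147200 t=1:−1/207360 t=2:+1/82944 t=3:−1/207360 t=4:+1/4147200 = 1/345600
3j²(5 6 7; 0 0 0) = Δ·Π!·Σ² = 420/46189  (sign -1)
sum: t=0:+1/2073600 t=1:−1/414720 t=2:+1/725760 t=3:−1/11612160 = -37/58060800
3j²(5 6 7; 0 -3 3) = Δ·Π!·Σ² = 4107/646646  (sign -1)
combine: 4πI² = 2145·420/46189·4107/646646 = 1848150/14919047
take √, sign +1: I = 0.09928717

0.099287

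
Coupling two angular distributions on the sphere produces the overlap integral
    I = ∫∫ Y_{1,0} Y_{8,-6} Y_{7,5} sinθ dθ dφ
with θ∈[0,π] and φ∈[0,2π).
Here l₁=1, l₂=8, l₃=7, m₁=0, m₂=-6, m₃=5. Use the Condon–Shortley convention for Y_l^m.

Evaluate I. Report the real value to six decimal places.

0.000000

Σmᵢ = -1 ≠ 0, so the φ-integral vanishes; I = 0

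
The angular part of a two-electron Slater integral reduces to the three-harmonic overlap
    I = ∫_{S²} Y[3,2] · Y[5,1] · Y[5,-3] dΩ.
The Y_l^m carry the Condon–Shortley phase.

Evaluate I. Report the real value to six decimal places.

0.000000

l₁+l₂+l₃=13 is odd: 3j(l;000)=0 ⇒ I=0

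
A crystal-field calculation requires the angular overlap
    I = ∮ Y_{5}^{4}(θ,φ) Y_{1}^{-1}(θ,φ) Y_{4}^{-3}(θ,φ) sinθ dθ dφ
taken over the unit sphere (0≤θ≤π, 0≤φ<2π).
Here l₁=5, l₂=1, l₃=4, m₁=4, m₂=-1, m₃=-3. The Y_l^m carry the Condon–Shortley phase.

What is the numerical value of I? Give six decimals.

0.294638

Checks pass: Σm=0; 10 even; l₃=4∈[4,6].
(2·5+1)(2·1+1)(2·4+1) = 297
Δ: 2! 8! 0! / 11! → 1/495
sum: t=1:−1/576 = -1/576
3j²(5 1 4; 0 0 0) = Δ·Π!·Σ² = 5/99  (sign -1)
sum: t=0:+1/10080 = 1/10080
3j²(5 1 4; 4 -1 -3) = Δ·Π!·Σ² = 4/55  (sign -1)
combine: 4πI² = 297·5/99·4/55 = 12/11
take √, sign +1: I = 0.29463840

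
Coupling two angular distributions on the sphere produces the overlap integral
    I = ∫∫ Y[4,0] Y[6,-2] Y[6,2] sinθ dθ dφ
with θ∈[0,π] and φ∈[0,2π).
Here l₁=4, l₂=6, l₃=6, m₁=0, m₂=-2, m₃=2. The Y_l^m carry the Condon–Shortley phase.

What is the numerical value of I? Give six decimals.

0.016594

Checks pass: Σm=0; 16 even; l₃=6∈[2,10].
(2·4+1)(2·6+1)(2·6+1) = 1521
Δ: 4! 4! 8! / 17! → 1/15315300
sum: t=0:+1/829440 t=1:−1/25920 t=2:+1/9216 t=3:−1/25920 t=4:+1/829440 = 7/207360
3j²(4 6 6; 0 0 0) = Δ·Π!·Σ² = 28/2431  (sign +1)
sum: t=0:+1/331776 t=1:−1/25920 t=2:+1/23040 t=3:−1/181440 t=4:+1/23224320 = 11/4644864
3j²(4 6 6; 0 -2 2) = Δ·Π!·Σ² = 11/55692  (sign +1)
combine: 4πI² = 1521·28/2431·11/55692 = 1/289
take √, sign +1: I = 0.01659381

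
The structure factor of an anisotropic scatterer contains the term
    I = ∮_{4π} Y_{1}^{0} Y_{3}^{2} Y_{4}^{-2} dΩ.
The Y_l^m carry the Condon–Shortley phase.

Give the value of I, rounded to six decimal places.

0.213244

m-sum 0 ✓  L=8 even ✓  2≤4≤4 ✓
Π(2lᵢ+1) = 3×7×9 = 189
triangle coeff Δ(1,3,4) = 1/252
Σ_t [0,0]: t=0:+1/36 = 1/36
(3j)²=4/63 [(1 3 4; 0 0 0)], sign=+1
Σ_t [0,0]: t=0:+1/120 = 1/120
(3j)²=1/21 [(1 3 4; 0 2 -2)], sign=+1
⇒ 4πI² = 4/7
I = (+1)√(4/7/(4π)) = 0.21324362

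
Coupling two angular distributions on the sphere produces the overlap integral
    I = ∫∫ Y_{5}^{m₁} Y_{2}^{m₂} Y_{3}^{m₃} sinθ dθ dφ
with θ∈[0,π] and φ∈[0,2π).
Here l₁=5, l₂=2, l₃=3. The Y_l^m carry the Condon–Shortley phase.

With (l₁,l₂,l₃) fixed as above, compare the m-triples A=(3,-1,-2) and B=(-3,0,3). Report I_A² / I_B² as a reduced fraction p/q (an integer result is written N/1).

4/1

l's match ⇒ only the (l;m) 3-j factors differ between A and B.
A: triangle coeff Δ(5,2,3) = 1/2310; Σ_t [1,1]: t=1:−1/720 = -1/720; (3j)²=8/165 [(5 2 3; 3 -1 -2)], sign=+1
B: triangle coeff Δ(5,2,3) = 1/2310; Σ_t [2,2]: t=2:+1/2880 = 1/2880; (3j)²=2/165 [(5 2 3; -3 0 3)], sign=+1
I_A²/I_B² = (8/165)/(2/165) = 4/1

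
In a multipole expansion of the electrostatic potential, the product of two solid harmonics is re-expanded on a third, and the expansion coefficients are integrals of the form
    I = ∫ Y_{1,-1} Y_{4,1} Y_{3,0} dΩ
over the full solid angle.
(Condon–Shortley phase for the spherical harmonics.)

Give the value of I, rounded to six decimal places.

-0.194664

m-sum 0 ✓  L=8 even ✓  3≤3≤5 ✓
Π(2lᵢ+1) = 3×9×7 = 189
triangle coeff Δ(1,4,3) = 1/252
Σ_t [1,1]: t=1:−1/36 = -1/36
(3j)²=4/63 [(1 4 3; 0 0 0)], sign=+1
Σ_t [2,2]: t=2:+1/72 = 1/72
(3j)²=5/126 [(1 4 3; -1 1 0)], sign=-1
⇒ 4πI² = 10/21
I = (-1)√(10/21/(4π)) = -0.19466390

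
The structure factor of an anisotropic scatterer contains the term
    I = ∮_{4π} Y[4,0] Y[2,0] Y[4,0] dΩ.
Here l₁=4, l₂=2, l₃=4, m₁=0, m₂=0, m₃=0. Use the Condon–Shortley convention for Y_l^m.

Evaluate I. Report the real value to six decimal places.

0.163840

Checks pass: Σm=0; 10 even; l₃=4∈[2,6].
(2·4+1)(2·2+1)(2·4+1) = 405
Δ: 2! 6! 2! / 11! → 1/13860
sum: t=0:+1/192 t=1:−1/36 t=2:+1/192 = -5/288
3j²(4 2 4; 0 0 0) = Δ·Π!·Σ² = 20/693  (sign -1)
(m-triple is (0,0,0) — same symbol as above.)
combine: 4πI² = 405·20/693·20/693 = 2000/5929
take √, sign +1: I = 0.16383977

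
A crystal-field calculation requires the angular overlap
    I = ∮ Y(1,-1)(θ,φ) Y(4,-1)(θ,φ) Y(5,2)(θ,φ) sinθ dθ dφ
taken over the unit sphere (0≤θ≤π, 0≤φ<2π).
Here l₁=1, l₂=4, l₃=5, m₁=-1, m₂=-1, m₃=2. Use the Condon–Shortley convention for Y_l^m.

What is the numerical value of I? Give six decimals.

0.225034

Checks pass: Σm=0; 10 even; l₃=5∈[3,5].
(2·1+1)(2·4+1)(2·5+1) = 297
Δ: 0! 2! 8! / 11! → 1/495
sum: t=0:+1/576 = 1/576
3j²(1 4 5; 0 0 0) = Δ·Π!·Σ² = 5/99  (sign -1)
sum: t=0:+1/1440 = 1/1440
3j²(1 4 5; -1 -1 2) = Δ·Π!·Σ² = 7/165  (sign -1)
combine: 4πI² = 297·5/99·7/165 = 7/11
take √, sign +1: I = 0.22503380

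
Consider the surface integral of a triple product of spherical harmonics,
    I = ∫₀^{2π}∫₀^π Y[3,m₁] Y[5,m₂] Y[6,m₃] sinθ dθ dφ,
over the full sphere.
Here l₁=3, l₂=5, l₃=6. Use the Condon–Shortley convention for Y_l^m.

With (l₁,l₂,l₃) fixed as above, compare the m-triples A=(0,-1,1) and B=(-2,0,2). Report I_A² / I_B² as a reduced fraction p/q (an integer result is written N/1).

l's match ⇒ only the (l;m) 3-j factors differ between A and B.
A: triangle coeff Δ(3,5,6) = 1/675675; Σ_t [0,2]: t=0:+1/6912 t=1:−1/2880 t=2:+1/17280 = -1/6912; (3j)²=5/429 [(3 5 6; 0 -1 1)], sign=+1
B: triangle coeff Δ(3,5,6) = 1/675675; Σ_t [1,2]: t=1:−1/13824 t=2:+1/8640 = 1/23040; (3j)²=2/429 [(3 5 6; -2 0 2)], sign=+1
I_A²/I_B² = (5/429)/(2/429) = 5/2

5/2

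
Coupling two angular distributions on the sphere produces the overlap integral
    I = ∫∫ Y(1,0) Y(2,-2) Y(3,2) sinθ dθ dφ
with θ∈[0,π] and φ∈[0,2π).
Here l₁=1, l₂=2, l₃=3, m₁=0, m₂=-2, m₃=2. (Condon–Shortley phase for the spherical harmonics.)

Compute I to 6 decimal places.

0.184674

m-sum 0 ✓  L=6 even ✓  1≤3≤3 ✓
Π(2lᵢ+1) = 3×5×7 = 105
triangle coeff Δ(1,2,3) = 1/105
Σ_t [0,0]: t=0:+1/4 = 1/4
(3j)²=3/35 [(1 2 3; 0 0 0)], sign=-1
Σ_t [0,0]: t=0:+1/24 = 1/24
(3j)²=1/21 [(1 2 3; 0 -2 2)], sign=-1
⇒ 4πI² = 3/7
I = (+1)√(3/7/(4π)) = 0.18467439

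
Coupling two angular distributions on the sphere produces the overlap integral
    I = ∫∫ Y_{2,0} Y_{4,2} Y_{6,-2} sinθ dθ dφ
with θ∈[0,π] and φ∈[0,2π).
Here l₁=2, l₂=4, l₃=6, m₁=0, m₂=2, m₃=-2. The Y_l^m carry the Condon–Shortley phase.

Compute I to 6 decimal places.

0.206144

Rules hold: Σm=0, L=12 even, 2≤6≤6.
N = 5·9·13 = 585
Δ = 0!·4!·8!/13! = 1/6435
Racah Σ t=0..0: t=0:+1/2304 = 1/2304
⇒ 3j(2 4 6; 0 0 0)² = 5/143, sgn +1
Racah Σ t=0..0: t=0:+1/5760 = 1/5760
⇒ 3j(2 4 6; 0 2 -2)² = 56/2145, sgn +1
4πI² = N·(3j₀)²·(3jₘ)² = 840/1573
I = +1·√(0.534011/4π) = 0.20614383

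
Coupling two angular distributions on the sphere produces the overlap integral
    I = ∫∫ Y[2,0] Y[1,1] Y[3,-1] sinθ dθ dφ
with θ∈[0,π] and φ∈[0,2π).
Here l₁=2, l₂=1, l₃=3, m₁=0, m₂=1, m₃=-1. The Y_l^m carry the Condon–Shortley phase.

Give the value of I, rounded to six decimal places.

-0.202301

Rules hold: Σm=0, L=6 even, 1≤3≤3.
N = 5·3·7 = 105
Δ = 0!·4!·2!/7! = 1/105
Racah Σ t=0..0: t=0:+1/4 = 1/4
⇒ 3j(2 1 3; 0 0 0)² = 3/35, sgn -1
Racah Σ t=0..0: t=0:+1/8 = 1/8
⇒ 3j(2 1 3; 0 1 -1)² = 2/35, sgn +1
4πI² = N·(3j₀)²·(3jₘ)² = 18/35
I = -1·√(0.514286/4π) = -0.20230066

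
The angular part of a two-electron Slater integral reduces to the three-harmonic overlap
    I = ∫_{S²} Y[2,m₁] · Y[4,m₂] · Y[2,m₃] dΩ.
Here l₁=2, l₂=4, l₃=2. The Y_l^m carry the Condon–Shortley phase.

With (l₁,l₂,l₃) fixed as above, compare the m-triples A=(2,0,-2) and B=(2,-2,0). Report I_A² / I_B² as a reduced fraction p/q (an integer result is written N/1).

1/15

Same 2,4,2: normalisation and zero-m 3j drop out of the ratio.
A: Δ: 4! 0! 4! / 9! → 1/630; sum: t=0:+1/576 = 1/576; 3j²(2 4 2; 2 0 -2) = Δ·Π!·Σ² = 1/630  (sign +1)
B: Δ: 4! 0! 4! / 9! → 1/630; sum: t=0:+1/96 = 1/96; 3j²(2 4 2; 2 -2 0) = Δ·Π!·Σ² = 1/42  (sign +1)
I_A²/I_B² = (1/630)/(1/42) = 1/15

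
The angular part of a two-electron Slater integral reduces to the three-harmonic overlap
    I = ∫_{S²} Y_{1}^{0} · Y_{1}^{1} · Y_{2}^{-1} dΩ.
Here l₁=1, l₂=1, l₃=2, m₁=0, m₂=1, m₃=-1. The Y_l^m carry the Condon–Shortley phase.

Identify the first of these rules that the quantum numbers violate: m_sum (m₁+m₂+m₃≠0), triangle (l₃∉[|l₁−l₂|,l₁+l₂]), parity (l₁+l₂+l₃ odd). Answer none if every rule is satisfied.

azimuthal sum: 0 + 1 − 1 = 0  ✓
0 ≤ 2 ≤ 2 (triangle on l)  ✓
L = 1 + 1 + 2 = 4 (even)  ✓

none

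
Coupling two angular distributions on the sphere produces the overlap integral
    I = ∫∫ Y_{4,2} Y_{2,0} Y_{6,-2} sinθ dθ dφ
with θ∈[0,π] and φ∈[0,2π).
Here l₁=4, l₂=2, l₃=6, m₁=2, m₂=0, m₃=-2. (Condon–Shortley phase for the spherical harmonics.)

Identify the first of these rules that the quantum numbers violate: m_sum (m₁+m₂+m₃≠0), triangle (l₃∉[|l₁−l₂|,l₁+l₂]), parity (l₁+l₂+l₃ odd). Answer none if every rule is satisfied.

none

Σmᵢ = 0  ✓
l₃∈[|l₁−l₂|,l₁+l₂]=[2,6], have l₃=6  ✓
Σlᵢ = 12 ⇒ even  ✓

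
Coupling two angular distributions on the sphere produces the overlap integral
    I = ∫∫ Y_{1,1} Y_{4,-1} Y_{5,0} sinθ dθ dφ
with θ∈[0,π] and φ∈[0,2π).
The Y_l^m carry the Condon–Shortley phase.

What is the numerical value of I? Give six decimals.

m-sum 0 ✓  L=10 even ✓  3≤5≤5 ✓
Π(2lᵢ+1) = 3×9×11 = 297
triangle coeff Δ(1,4,5) = 1/495
Σ_t [0,0]: t=0:+1/576 = 1/576
(3j)²=5/99 [(1 4 5; 0 0 0)], sign=-1
Σ_t [0,0]: t=0:+1/1440 = 1/1440
(3j)²=2/99 [(1 4 5; 1 -1 0)], sign=-1
⇒ 4πI² = 10/33
I = (+1)√(10/33/(4π)) = 0.15528807

0.155288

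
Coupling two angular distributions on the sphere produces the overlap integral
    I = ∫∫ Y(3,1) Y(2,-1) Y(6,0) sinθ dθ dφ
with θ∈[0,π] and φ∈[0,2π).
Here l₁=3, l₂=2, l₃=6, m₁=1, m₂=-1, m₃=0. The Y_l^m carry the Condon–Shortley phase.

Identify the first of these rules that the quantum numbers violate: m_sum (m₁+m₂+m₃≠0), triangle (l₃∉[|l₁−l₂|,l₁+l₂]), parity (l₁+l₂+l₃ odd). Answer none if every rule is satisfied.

m₁+m₂+m₃ = 1 − 1 + 0 = 0  ✓
triangle: |3−2|=1 ≤ l₃=6 ≤ 3+2=5  ✗
parity: l₁+l₂+l₃ = 11 is odd

triangle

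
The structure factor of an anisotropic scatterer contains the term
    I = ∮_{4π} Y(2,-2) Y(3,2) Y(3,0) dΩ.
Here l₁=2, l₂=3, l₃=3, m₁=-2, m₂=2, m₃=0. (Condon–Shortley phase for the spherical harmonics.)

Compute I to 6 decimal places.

m-sum 0 ✓  L=8 even ✓  1≤3≤5 ✓
Π(2lᵢ+1) = 5×7×7 = 245
triangle coeff Δ(2,3,3) = 1/3780
Σ_t [0,2]: t=0:+1/24 t=1:−1/4 t=2:+1/24 = -1/6
(3j)²=4/105 [(2 3 3; 0 0 0)], sign=+1
Σ_t [2,2]: t=2:+1/24 = 1/24
(3j)²=1/21 [(2 3 3; -2 2 0)], sign=-1
⇒ 4πI² = 4/9
I = (-1)√(4/9/(4π)) = -0.18806319

-0.188063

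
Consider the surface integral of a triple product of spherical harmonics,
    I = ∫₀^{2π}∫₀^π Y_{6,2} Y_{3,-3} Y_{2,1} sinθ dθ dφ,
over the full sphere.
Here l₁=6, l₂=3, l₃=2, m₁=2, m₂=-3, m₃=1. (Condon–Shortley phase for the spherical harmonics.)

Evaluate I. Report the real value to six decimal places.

l₃=2 ∉ [3,9] — triangle fails ⇒ I = 0

0.000000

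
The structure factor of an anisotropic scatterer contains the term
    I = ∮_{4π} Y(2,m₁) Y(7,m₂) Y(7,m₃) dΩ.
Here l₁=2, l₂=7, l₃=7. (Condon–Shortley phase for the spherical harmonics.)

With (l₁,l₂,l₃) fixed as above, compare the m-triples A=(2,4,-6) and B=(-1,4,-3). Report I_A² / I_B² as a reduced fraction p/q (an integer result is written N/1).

l's match ⇒ only the (l;m) 3-j factors differ between A and B.
A: triangle coeff Δ(2,7,7) = 1/185640; Σ_t [0,0]: t=0:+1/159667200 = 1/159667200; (3j)²=9/1190 [(2 7 7; 2 4 -6)], sign=-1
B: triangle coeff Δ(2,7,7) = 1/185640; Σ_t [1,2]: t=1:−1/14515200 t=2:+1/4354560 = 1/6220800; (3j)²=77/4420 [(2 7 7; -1 4 -3)], sign=+1
I_A²/I_B² = (9/1190)/(77/4420) = 234/539

234/539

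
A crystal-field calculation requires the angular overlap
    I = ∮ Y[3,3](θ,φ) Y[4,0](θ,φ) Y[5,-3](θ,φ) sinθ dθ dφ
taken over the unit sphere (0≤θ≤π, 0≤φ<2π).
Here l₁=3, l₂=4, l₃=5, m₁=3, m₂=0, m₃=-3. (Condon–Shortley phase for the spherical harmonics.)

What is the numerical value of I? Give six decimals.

0.196280

Checks pass: Σm=0; 12 even; l₃=5∈[1,7].
(2·3+1)(2·4+1)(2·5+1) = 693
Δ: 2! 4! 6! / 13! → 1/180180
sum: t=0:+1/576 t=1:−1/144 t=2:+1/576 = -1/288
3j²(3 4 5; 0 0 0) = Δ·Π!·Σ² = 20/1001  (sign +1)
sum: t=0:+1/2304 = 1/2304
3j²(3 4 5; 3 0 -3) = Δ·Π!·Σ² = 5/143  (sign +1)
combine: 4πI² = 693·20/1001·5/143 = 900/1859
take √, sign +1: I = 0.19628026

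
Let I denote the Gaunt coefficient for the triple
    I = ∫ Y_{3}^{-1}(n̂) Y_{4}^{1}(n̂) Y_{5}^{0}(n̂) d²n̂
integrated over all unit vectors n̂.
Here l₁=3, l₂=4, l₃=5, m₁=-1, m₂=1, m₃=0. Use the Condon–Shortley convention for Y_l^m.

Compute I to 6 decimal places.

-0.009577

m-sum 0 ✓  L=12 even ✓  1≤5≤7 ✓
Π(2lᵢ+1) = 7×9×11 = 693
triangle coeff Δ(3,4,5) = 1/180180
Σ_t [0,2]: t=0:+1/576 t=1:−1/144 t=2:+1/576 = -1/288
(3j)²=20/1001 [(3 4 5; 0 0 0)], sign=+1
Σ_t [0,2]: t=0:+1/5760 t=1:−1/288 t=2:+1/288 = 1/5760
(3j)²=1/12012 [(3 4 5; -1 1 0)], sign=-1
⇒ 4πI² = 15/13013
I = (-1)√(15/13013/(4π)) = -0.00957750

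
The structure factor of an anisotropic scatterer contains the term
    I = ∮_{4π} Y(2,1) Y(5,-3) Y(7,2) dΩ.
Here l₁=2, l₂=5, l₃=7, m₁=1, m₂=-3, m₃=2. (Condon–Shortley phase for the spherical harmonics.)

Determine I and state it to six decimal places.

0.107507

Checks pass: Σm=0; 14 even; l₃=7∈[3,7].
(2·2+1)(2·5+1)(2·7+1) = 825
Δ: 0! 4! 10! / 15! → 1/15015
sum: t=0:+1/57600 = 1/57600
3j²(2 5 7; 0 0 0) = Δ·Π!·Σ² = 21/715  (sign -1)
sum: t=0:+1/483840 = 1/483840
3j²(2 5 7; 1 -3 2) = Δ·Π!·Σ² = 6/1001  (sign -1)
combine: 4πI² = 825·21/715·6/1001 = 270/1859
take √, sign +1: I = 0.10750713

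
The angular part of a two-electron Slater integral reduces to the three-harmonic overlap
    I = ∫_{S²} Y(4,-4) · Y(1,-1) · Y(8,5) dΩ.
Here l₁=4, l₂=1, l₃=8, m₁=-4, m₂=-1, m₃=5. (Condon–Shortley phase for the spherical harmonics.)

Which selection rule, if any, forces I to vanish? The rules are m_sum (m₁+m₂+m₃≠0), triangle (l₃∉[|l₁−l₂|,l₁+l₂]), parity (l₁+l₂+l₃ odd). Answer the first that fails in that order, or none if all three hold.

azimuthal sum: -4 − 1 + 5 = 0  ✓
3 ≤ 8 ≤ 5 (triangle on l)  ✗
L = 4 + 1 + 8 = 13 (odd)

triangle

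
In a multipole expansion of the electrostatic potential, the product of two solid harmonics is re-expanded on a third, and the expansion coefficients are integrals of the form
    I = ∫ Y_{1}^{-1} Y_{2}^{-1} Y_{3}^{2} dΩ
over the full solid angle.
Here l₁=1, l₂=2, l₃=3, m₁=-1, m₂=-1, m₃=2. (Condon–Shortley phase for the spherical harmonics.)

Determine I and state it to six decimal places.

0.261169

m-sum 0 ✓  L=6 even ✓  1≤3≤3 ✓
Π(2lᵢ+1) = 3×5×7 = 105
triangle coeff Δ(1,2,3) = 1/105
Σ_t [0,0]: t=0:+1/4 = 1/4
(3j)²=3/35 [(1 2 3; 0 0 0)], sign=-1
Σ_t [0,0]: t=0:+1/12 = 1/12
(3j)²=2/21 [(1 2 3; -1 -1 2)], sign=-1
⇒ 4πI² = 6/7
I = (+1)√(6/7/(4π)) = 0.26116903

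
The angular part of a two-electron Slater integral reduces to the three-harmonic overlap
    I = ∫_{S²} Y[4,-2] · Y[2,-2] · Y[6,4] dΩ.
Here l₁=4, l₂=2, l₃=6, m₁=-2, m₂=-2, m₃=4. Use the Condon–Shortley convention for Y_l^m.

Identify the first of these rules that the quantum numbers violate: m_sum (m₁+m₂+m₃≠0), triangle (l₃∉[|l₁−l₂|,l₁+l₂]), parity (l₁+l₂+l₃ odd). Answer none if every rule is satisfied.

m₁+m₂+m₃ = -2 − 2 + 4 = 0  ✓
triangle: |4−2|=2 ≤ l₃=6 ≤ 4+2=6  ✓
parity: l₁+l₂+l₃ = 12 is even  ✓

none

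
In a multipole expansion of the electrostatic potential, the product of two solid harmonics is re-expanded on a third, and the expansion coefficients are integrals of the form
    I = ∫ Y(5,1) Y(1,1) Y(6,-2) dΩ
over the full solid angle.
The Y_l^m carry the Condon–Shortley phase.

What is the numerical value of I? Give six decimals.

m-sum 0 ✓  L=12 even ✓  4≤6≤6 ✓
Π(2lᵢ+1) = 11×3×13 = 429
triangle coeff Δ(5,1,6) = 1/858
Σ_t [0,0]: t=0:+1/14400 = 1/14400
(3j)²=6/143 [(5 1 6; 0 0 0)], sign=+1
Σ_t [0,0]: t=0:+1/34560 = 1/34560
(3j)²=14/429 [(5 1 6; 1 1 -2)], sign=+1
⇒ 4πI² = 84/143
I = (+1)√(84/143/(4π)) = 0.21620548

0.216205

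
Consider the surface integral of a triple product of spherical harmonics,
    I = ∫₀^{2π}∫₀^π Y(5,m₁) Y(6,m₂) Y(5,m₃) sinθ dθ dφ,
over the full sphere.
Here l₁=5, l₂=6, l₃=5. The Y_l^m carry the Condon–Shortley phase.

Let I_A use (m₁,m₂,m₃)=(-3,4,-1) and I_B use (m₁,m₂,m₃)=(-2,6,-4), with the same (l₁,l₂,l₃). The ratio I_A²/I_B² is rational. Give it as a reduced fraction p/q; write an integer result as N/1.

169/924

l's match ⇒ only the (l;m) 3-j factors differ between A and B.
A: triangle coeff Δ(5,6,5) = 1/28588560; Σ_t [4,6]: t=4:+1/829440 t=5:−1/86400 t=6:+1/138240 = -13/4147200; (3j)²=13/3740 [(5 6 5; -3 4 -1)], sign=-1
B: triangle coeff Δ(5,6,5) = 1/28588560; Σ_t [6,6]: t=6:+1/3110400 = 1/3110400; (3j)²=21/1105 [(5 6 5; -2 6 -4)], sign=-1
I_A²/I_B² = (13/3740)/(21/1105) = 169/924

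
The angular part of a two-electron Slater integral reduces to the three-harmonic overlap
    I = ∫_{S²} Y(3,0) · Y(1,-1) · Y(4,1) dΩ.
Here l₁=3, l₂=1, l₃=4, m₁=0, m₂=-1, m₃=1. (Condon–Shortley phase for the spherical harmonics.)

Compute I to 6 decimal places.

Rules hold: Σm=0, L=8 even, 2≤4≤4.
N = 7·3·9 = 189
Δ = 0!·6!·2!/9! = 1/252
Racah Σ t=0..0: t=0:+1/36 = 1/36
⇒ 3j(3 1 4; 0 0 0)² = 4/63, sgn +1
Racah Σ t=0..0: t=0:+1/72 = 1/72
⇒ 3j(3 1 4; 0 -1 1)² = 5/126, sgn -1
4πI² = N·(3j₀)²·(3jₘ)² = 10/21
I = -1·√(0.47619/4π) = -0.19466390

-0.194664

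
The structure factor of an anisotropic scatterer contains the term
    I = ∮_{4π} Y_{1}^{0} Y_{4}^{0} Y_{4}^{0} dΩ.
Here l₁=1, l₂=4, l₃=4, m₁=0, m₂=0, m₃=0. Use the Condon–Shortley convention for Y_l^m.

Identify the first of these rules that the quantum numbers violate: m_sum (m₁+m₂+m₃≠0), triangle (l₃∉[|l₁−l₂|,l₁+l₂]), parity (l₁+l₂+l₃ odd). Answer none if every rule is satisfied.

parity

Σmᵢ = 0  ✓
l₃∈[|l₁−l₂|,l₁+l₂]=[3,5], have l₃=4  ✓
Σlᵢ = 9 ⇒ odd  ✗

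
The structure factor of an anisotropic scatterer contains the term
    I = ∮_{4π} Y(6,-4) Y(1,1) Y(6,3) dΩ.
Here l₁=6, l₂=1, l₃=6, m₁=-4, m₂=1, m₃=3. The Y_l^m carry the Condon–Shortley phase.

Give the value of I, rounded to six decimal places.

0.000000

l₁+l₂+l₃=13 is odd: 3j(l;000)=0 ⇒ I=0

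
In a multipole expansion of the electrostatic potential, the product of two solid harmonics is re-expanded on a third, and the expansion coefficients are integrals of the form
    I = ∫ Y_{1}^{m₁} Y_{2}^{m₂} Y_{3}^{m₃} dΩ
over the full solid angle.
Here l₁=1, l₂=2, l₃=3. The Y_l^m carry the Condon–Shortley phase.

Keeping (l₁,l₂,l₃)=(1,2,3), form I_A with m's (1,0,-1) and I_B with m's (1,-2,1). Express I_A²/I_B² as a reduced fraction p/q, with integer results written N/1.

6/1

Shared (l₁,l₂,l₃)=(1,2,3): N and (l;000)² cancel in I_A²/I_B².
A: Δ = 0!·2!·4!/7! = 1/105; Racah Σ t=0..0: t=0:+1/8 = 1/8; ⇒ 3j(1 2 3; 1 0 -1)² = 2/35, sgn +1
B: Δ = 0!·2!·4!/7! = 1/105; Racah Σ t=0..0: t=0:+1/48 = 1/48; ⇒ 3j(1 2 3; 1 -2 1)² = 1/105, sgn +1
I_A²/I_B² = (2/35)/(1/105) = 6/1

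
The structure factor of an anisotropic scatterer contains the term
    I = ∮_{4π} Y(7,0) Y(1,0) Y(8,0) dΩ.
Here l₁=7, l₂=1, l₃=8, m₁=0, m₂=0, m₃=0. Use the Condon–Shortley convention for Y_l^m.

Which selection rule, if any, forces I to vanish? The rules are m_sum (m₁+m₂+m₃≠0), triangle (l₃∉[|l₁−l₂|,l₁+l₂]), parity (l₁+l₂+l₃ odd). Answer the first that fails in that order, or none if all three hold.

none

Σmᵢ = 0  ✓
l₃∈[|l₁−l₂|,l₁+l₂]=[6,8], have l₃=8  ✓
Σlᵢ = 16 ⇒ even  ✓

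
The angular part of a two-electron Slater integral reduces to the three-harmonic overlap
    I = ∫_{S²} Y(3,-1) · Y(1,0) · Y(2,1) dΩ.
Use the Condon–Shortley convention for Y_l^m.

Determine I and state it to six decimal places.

Rules hold: Σm=0, L=6 even, 2≤2≤4.
N = 7·3·5 = 105
Δ = 2!·4!·0!/7! = 1/105
Racah Σ t=1..1: t=1:−1/4 = -1/4
⇒ 3j(3 1 2; 0 0 0)² = 3/35, sgn -1
Racah Σ t=1..1: t=1:−1/6 = -1/6
⇒ 3j(3 1 2; -1 0 1)² = 8/105, sgn +1
4πI² = N·(3j₀)²·(3jₘ)² = 24/35
I = -1·√(0.685714/4π) = -0.23359668

-0.233597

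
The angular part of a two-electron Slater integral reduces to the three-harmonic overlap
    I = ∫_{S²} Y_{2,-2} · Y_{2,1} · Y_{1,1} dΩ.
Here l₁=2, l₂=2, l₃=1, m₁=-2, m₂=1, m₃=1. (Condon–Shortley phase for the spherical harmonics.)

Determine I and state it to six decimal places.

0.000000

Σlᵢ=5 odd — θ-integrand is odd under cosθ→−cosθ; I=0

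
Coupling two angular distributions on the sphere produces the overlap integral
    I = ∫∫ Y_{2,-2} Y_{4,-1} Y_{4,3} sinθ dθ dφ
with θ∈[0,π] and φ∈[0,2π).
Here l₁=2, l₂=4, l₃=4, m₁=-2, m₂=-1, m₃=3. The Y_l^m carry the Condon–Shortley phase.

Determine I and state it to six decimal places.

m-sum 0 ✓  L=10 even ✓  2≤4≤6 ✓
Π(2lᵢ+1) = 5×9×9 = 405
triangle coeff Δ(2,4,4) = 1/13860
Σ_t [0,2]: t=0:+1/192 t=1:−1/36 t=2:+1/192 = -5/288
(3j)²=20/693 [(2 4 4; 0 0 0)], sign=-1
Σ_t [2,2]: t=2:+1/480 = 1/480
(3j)²=3/110 [(2 4 4; -2 -1 3)], sign=-1
⇒ 4πI² = 270/847
I = (+1)√(270/847/(4π)) = 0.15927046

0.159270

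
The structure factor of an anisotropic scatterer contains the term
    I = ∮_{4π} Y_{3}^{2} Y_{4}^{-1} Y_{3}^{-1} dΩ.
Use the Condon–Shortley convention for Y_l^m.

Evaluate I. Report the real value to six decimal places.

Rules hold: Σm=0, L=10 even, 1≤3≤7.
N = 7·9·7 = 441
Δ = 4!·2!·4!/11! = 1/34650
Racah Σ t=1..3: t=1:−1/72 t=2:+1/16 t=3:−1/72 = 5/144
⇒ 3j(3 4 3; 0 0 0)² = 2/77, sgn -1
Racah Σ t=0..1: t=0:+1/144 t=1:−1/48 = -1/72
⇒ 3j(3 4 3; 2 -1 -1)² = 16/693, sgn -1
4πI² = N·(3j₀)²·(3jₘ)² = 32/121
I = +1·√(0.264463/4π) = 0.14506992

0.145070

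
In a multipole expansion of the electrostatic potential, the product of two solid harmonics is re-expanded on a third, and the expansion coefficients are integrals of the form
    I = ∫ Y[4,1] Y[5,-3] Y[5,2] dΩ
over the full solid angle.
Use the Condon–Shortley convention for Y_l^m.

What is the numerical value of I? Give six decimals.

-0.118854

m-sum 0 ✓  L=14 even ✓  1≤5≤9 ✓
Π(2lᵢ+1) = 9×11×11 = 1089
triangle coeff Δ(4,5,5) = 1/3153150
Σ_t [0,4]: t=0:+1/69120 t=1:−1/1728 t=2:+1/576 t=3:−1/1728 t=4:+1/69120 = 7/11520
(3j)²=2/143 [(4 5 5; 0 0 0)], sign=-1
Σ_t [0,2]: t=0:+1/6912 t=1:−1/2880 t=2:+1/17280 = -1/6912
(3j)²=5/429 [(4 5 5; 1 -3 2)], sign=+1
⇒ 4πI² = 30/169
I = (-1)√(30/169/(4π)) = -0.11885360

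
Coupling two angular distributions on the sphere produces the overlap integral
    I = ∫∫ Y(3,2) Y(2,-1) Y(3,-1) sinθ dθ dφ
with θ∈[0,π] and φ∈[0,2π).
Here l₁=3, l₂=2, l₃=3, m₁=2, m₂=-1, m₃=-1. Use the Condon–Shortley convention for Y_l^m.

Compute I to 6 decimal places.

m-sum 0 ✓  L=8 even ✓  1≤3≤5 ✓
Π(2lᵢ+1) = 7×5×7 = 245
triangle coeff Δ(3,2,3) = 1/3780
Σ_t [0,2]: t=0:+1/24 t=1:−1/4 t=2:+1/24 = -1/6
(3j)²=4/105 [(3 2 3; 0 0 0)], sign=+1
Σ_t [0,1]: t=0:+1/12 t=1:−1/48 = 1/16
(3j)²=1/28 [(3 2 3; 2 -1 -1)], sign=+1
⇒ 4πI² = 1/3
I = (+1)√(1/3/(4π)) = 0.16286750

0.162868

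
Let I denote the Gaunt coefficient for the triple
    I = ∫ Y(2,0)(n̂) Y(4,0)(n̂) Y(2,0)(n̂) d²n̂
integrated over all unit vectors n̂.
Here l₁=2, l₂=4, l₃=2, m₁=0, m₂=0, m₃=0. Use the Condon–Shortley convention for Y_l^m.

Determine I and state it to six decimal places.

0.241796

Checks pass: Σm=0; 8 even; l₃=2∈[2,6].
(2·2+1)(2·4+1)(2·2+1) = 225
Δ: 4! 0! 4! / 9! → 1/630
sum: t=2:+1/16 = 1/16
3j²(2 4 2; 0 0 0) = Δ·Π!·Σ² = 2/35  (sign +1)
(m-triple is (0,0,0) — same symbol as above.)
combine: 4πI² = 225·2/35·2/35 = 36/49
take √, sign +1: I = 0.24179554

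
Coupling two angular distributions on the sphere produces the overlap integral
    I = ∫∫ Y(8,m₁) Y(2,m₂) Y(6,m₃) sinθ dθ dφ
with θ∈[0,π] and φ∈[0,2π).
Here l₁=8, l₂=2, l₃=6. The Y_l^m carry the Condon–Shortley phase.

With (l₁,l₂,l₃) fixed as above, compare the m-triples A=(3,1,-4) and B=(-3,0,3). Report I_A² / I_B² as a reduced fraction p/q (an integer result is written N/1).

Same 8,2,6: normalisation and zero-m 3j drop out of the ratio.
A: Δ: 4! 12! 0! / 17! → 1/30940; sum: t=3:−1/43545600 = -1/43545600; 3j²(8 2 6; 3 1 -4) = Δ·Π!·Σ² = 11/3094  (sign -1)
B: Δ: 4! 12! 0! / 17! → 1/30940; sum: t=2:+1/8709120 = 1/8709120; 3j²(8 2 6; -3 0 3) = Δ·Π!·Σ² = 55/3094  (sign -1)
I_A²/I_B² = (11/3094)/(55/3094) = 1/5

1/5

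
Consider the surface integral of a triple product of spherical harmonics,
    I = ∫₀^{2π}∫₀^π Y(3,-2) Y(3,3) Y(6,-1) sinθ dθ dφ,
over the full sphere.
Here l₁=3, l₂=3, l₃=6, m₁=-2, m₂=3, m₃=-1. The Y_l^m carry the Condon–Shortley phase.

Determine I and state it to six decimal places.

-0.031364

Rules hold: Σm=0, L=12 even, 0≤6≤6.
N = 7·7·13 = 637
Δ = 0!·6!·6!/13! = 1/12012
Racah Σ t=0..0: t=0:+1/1296 = 1/1296
⇒ 3j(3 3 6; 0 0 0)² = 100/3003, sgn +1
Racah Σ t=0..0: t=0:+1/86400 = 1/86400
⇒ 3j(3 3 6; -2 3 -1)² = 1/1716, sgn -1
4πI² = N·(3j₀)²·(3jₘ)² = 175/14157
I = -1·√(0.0123614/4π) = -0.03136379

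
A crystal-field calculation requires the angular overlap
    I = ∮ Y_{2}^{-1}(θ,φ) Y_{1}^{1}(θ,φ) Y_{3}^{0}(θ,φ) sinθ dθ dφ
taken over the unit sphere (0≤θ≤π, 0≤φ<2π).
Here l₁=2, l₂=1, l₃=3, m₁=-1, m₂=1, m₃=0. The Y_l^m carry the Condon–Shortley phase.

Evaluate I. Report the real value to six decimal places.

0.143048

m-sum 0 ✓  L=6 even ✓  1≤3≤3 ✓
Π(2lᵢ+1) = 5×3×7 = 105
triangle coeff Δ(2,1,3) = 1/105
Σ_t [0,0]: t=0:+1/4 = 1/4
(3j)²=3/35 [(2 1 3; 0 0 0)], sign=-1
Σ_t [0,0]: t=0:+1/12 = 1/12
(3j)²=1/35 [(2 1 3; -1 1 0)], sign=-1
⇒ 4πI² = 9/35
I = (+1)√(9/35/(4π)) = 0.14304817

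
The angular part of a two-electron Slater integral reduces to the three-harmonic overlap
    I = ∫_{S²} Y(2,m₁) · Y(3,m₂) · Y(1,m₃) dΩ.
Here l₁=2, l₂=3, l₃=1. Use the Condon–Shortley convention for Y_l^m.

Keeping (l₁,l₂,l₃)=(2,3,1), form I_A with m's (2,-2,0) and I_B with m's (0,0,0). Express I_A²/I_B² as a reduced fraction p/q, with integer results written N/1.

Same 2,3,1: normalisation and zero-m 3j drop out of the ratio.
A: Δ: 4! 0! 2! / 7! → 1/105; sum: t=0:+1/24 = 1/24; 3j²(2 3 1; 2 -2 0) = Δ·Π!·Σ² = 1/21  (sign -1)
B: Δ: 4! 0! 2! / 7! → 1/105; sum: t=2:+1/4 = 1/4; 3j²(2 3 1; 0 0 0) = Δ·Π!·Σ² = 3/35  (sign -1)
I_A²/I_B² = (1/21)/(3/35) = 5/9

5/9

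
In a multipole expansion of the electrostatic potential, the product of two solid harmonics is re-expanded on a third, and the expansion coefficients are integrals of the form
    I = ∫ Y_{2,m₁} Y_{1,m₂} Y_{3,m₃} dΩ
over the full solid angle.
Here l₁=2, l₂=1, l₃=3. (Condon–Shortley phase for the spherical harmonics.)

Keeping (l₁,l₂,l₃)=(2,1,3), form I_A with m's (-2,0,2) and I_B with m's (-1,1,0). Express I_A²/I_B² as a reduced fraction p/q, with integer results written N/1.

5/3

Same 2,1,3: normalisation and zero-m 3j drop out of the ratio.
A: Δ: 0! 4! 2! / 7! → 1/105; sum: t=0:+1/24 = 1/24; 3j²(2 1 3; -2 0 2) = Δ·Π!·Σ² = 1/21  (sign -1)
B: Δ: 0! 4! 2! / 7! → 1/105; sum: t=0:+1/12 = 1/12; 3j²(2 1 3; -1 1 0) = Δ·Π!·Σ² = 1/35  (sign -1)
I_A²/I_B² = (1/21)/(1/35) = 5/3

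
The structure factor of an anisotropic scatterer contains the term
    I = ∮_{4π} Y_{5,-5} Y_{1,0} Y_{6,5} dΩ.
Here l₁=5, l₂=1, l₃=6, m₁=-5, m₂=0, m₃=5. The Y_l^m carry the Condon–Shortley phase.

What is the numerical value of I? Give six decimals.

-0.135514

Checks pass: Σm=0; 12 even; l₃=6∈[4,6].
(2·5+1)(2·1+1)(2·6+1) = 429
Δ: 0! 10! 2! / 13! → 1/858
sum: t=0:+1/14400 = 1/14400
3j²(5 1 6; 0 0 0) = Δ·Π!·Σ² = 6/143  (sign +1)
sum: t=0:+1/3628800 = 1/3628800
3j²(5 1 6; -5 0 5) = Δ·Π!·Σ² = 1/78  (sign -1)
combine: 4πI² = 429·6/143·1/78 = 3/13
take √, sign -1: I = -0.13551395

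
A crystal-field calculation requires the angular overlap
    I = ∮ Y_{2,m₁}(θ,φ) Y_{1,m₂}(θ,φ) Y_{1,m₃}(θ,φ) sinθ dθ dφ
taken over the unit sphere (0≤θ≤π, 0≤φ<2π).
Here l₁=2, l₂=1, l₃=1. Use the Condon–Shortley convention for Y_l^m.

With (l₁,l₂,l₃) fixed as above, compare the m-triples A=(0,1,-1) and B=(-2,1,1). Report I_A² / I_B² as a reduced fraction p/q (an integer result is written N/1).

l's match ⇒ only the (l;m) 3-j factors differ between A and B.
A: triangle coeff Δ(2,1,1) = 1/30; Σ_t [2,2]: t=2:+1/4 = 1/4; (3j)²=1/30 [(2 1 1; 0 1 -1)], sign=+1
B: triangle coeff Δ(2,1,1) = 1/30; Σ_t [2,2]: t=2:+1/4 = 1/4; (3j)²=1/5 [(2 1 1; -2 1 1)], sign=+1
I_A²/I_B² = (1/30)/(1/5) = 1/6

1/6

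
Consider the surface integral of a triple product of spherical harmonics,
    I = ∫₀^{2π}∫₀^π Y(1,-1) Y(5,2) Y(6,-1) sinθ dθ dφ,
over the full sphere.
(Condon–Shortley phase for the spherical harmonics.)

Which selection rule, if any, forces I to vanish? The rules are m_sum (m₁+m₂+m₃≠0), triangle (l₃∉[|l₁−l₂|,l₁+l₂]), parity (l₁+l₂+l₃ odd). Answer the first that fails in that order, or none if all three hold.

none

Σmᵢ = 0  ✓
l₃∈[|l₁−l₂|,l₁+l₂]=[4,6], have l₃=6  ✓
Σlᵢ = 12 ⇒ even  ✓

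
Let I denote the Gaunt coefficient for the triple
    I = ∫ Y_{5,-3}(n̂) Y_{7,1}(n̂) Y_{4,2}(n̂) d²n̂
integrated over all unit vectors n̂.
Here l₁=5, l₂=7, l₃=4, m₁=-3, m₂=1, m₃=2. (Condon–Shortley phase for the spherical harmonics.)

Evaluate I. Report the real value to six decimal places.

0.161478

m-sum 0 ✓  L=16 even ✓  2≤4≤12 ✓
Π(2lᵢ+1) = 11×15×9 = 1485
triangle coeff Δ(5,7,4) = 1/6126120
Σ_t [3,5]: t=3:−1/69120 t=4:+1/20736 t=5:−1/69120 = 1/51840
(3j)²=280/21879 [(5 7 4; 0 0 0)], sign=+1
Σ_t [6,8]: t=6:+1/138240 t=7:−1/604800 t=8:+1/58060800 = 13/2322432
(3j)²=1625/94248 [(5 7 4; -3 1 2)], sign=+1
⇒ 4πI² = 3125/9537
I = (+1)√(3125/9537/(4π)) = 0.16147831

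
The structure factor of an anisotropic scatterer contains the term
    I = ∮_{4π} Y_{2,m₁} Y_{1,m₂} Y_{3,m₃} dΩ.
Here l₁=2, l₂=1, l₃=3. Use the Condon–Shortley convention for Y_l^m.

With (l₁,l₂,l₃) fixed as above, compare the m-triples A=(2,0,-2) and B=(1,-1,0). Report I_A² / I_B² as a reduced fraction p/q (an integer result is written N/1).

Same 2,1,3: normalisation and zero-m 3j drop out of the ratio.
A: Δ: 0! 4! 2! / 7! → 1/105; sum: t=0:+1/24 = 1/24; 3j²(2 1 3; 2 0 -2) = Δ·Π!·Σ² = 1/21  (sign -1)
B: Δ: 0! 4! 2! / 7! → 1/105; sum: t=0:+1/12 = 1/12; 3j²(2 1 3; 1 -1 0) = Δ·Π!·Σ² = 1/35  (sign -1)
I_A²/I_B² = (1/21)/(1/35) = 5/3

5/3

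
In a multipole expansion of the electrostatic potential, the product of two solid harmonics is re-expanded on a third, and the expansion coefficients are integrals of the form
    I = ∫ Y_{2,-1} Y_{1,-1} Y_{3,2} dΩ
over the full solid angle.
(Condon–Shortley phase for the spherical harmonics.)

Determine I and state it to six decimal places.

0.261169

Checks pass: Σm=0; 6 even; l₃=3∈[1,3].
(2·2+1)(2·1+1)(2·3+1) = 105
Δ: 0! 4! 2! / 7! → 1/105
sum: t=0:+1/4 = 1/4
3j²(2 1 3; 0 0 0) = Δ·Π!·Σ² = 3/35  (sign -1)
sum: t=0:+1/12 = 1/12
3j²(2 1 3; -1 -1 2) = Δ·Π!·Σ² = 2/21  (sign -1)
combine: 4πI² = 105·3/35·2/21 = 6/7
take √, sign +1: I = 0.26116903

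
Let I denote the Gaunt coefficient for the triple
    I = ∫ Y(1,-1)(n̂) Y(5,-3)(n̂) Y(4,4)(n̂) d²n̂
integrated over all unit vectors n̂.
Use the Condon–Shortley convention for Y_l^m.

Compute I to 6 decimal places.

Rules hold: Σm=0, L=10 even, 4≤4≤6.
N = 3·11·9 = 297
Δ = 2!·0!·8!/11! = 1/495
Racah Σ t=1..1: t=1:−1/576 = -1/576
⇒ 3j(1 5 4; 0 0 0)² = 5/99, sgn -1
Racah Σ t=2..2: t=2:+1/80640 = 1/80640
⇒ 3j(1 5 4; -1 -3 4)² = 1/495, sgn +1
4πI² = N·(3j₀)²·(3jₘ)² = 1/33
I = -1·√(0.030303/4π) = -0.04910640

-0.049106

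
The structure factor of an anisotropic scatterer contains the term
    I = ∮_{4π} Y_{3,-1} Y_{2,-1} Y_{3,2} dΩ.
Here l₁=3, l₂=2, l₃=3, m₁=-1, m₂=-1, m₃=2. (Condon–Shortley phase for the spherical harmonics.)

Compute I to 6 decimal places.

Checks pass: Σm=0; 8 even; l₃=3∈[1,5].
(2·3+1)(2·2+1)(2·3+1) = 245
Δ: 2! 4! 2! / 9! → 1/3780
sum: t=0:+1/24 t=1:−1/4 t=2:+1/24 = -1/6
3j²(3 2 3; 0 0 0) = Δ·Π!·Σ² = 4/105  (sign +1)
sum: t=0:+1/48 t=1:−1/12 = -1/16
3j²(3 2 3; -1 -1 2) = Δ·Π!·Σ² = 1/28  (sign +1)
combine: 4πI² = 245·4/105·1/28 = 1/3
take √, sign +1: I = 0.16286750

0.162868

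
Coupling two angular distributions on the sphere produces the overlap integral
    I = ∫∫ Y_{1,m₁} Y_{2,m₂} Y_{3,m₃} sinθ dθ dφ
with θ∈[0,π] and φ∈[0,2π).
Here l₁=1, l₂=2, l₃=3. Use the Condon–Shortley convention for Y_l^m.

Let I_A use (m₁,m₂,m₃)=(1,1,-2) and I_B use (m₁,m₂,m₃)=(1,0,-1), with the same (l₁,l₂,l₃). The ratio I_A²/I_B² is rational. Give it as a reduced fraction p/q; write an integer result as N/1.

5/3

l's match ⇒ only the (l;m) 3-j factors differ between A and B.
A: triangle coeff Δ(1,2,3) = 1/105; Σ_t [0,0]: t=0:+1/12 = 1/12; (3j)²=2/21 [(1 2 3; 1 1 -2)], sign=-1
B: triangle coeff Δ(1,2,3) = 1/105; Σ_t [0,0]: t=0:+1/8 = 1/8; (3j)²=2/35 [(1 2 3; 1 0 -1)], sign=+1
I_A²/I_B² = (2/21)/(2/35) = 5/3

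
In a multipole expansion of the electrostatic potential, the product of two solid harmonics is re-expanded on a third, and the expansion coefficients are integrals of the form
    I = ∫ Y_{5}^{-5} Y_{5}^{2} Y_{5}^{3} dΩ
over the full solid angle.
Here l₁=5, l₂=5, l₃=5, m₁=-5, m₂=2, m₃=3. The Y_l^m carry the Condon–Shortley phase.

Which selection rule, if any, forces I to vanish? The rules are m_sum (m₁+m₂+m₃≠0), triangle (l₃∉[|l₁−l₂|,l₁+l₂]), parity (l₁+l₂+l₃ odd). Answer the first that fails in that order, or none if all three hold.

Σmᵢ = 0  ✓
l₃∈[|l₁−l₂|,l₁+l₂]=[0,10], have l₃=5  ✓
Σlᵢ = 15 ⇒ odd  ✗

parity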